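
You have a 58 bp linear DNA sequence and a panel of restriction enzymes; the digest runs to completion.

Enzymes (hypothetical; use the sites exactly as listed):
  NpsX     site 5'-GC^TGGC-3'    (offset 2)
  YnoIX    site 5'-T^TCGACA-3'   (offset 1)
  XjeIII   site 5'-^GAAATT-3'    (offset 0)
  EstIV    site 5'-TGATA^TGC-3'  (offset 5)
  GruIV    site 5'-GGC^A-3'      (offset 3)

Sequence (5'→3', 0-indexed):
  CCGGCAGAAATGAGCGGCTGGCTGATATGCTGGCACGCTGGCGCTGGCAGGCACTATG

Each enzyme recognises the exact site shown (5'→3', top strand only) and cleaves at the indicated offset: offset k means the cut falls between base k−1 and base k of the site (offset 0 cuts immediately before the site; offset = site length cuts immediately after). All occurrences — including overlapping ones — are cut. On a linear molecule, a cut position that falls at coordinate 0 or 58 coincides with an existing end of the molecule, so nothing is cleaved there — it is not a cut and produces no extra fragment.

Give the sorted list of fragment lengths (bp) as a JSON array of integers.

[3,4,4,4,4,5,6,6,9,13]

Scan for sites:
  NpsX (GCTGGC, off=2): starts [16, 28, 36, 42] → cuts [18, 30, 38, 44]
  YnoIX (TTCGACA, off=1): no sites
  XjeIII (GAAATT, off=0): no sites
  EstIV (TGATATGC, off=5): starts [22] → cuts [27]
  GruIV (GGCA, off=3): starts [2, 31, 45, 49] → cuts [5, 34, 48, 52]

All cut coordinates (distinct, sorted): [5, 18, 27, 30, 34, 38, 44, 48, 52]

Fragment lengths:
  [0,5): 5 bp
  [5,18): 13 bp
  [18,27): 9 bp
  [27,30): 3 bp
  [30,34): 4 bp
  [34,38): 4 bp
  [38,44): 6 bp
  [44,48): 4 bp
  [48,52): 4 bp
  [52,58): 6 bp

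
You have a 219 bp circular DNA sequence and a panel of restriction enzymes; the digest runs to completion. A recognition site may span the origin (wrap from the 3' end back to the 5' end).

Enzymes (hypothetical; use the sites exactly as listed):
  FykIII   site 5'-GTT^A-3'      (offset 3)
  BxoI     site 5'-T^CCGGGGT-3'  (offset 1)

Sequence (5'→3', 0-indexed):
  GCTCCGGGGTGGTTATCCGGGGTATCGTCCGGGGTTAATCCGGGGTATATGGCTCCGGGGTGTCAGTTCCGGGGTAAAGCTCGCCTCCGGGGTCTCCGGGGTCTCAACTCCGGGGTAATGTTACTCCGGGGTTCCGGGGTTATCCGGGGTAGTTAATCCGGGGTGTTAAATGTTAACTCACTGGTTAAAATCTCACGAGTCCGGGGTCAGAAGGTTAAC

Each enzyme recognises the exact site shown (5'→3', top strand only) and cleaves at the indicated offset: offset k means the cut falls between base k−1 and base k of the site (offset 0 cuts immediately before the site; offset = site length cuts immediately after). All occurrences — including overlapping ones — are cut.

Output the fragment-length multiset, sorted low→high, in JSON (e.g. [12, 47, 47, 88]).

Site scan:
  FykIII (GTTA, off=3): starts [11, 33, 119, 138, 151, 164, 171, 183, 213] → cuts [14, 36, 122, 141, 154, 167, 174, 186, 216]
  BxoI (TCCGGGGT, off=1): starts [2, 15, 27, 38, 53, 67, 85, 94, 108, 124, 132, 142, 156, 199] → cuts [3, 16, 28, 39, 54, 68, 86, 95, 109, 125, 133, 143, 157, 200]

Pooled cuts: [3, 14, 16, 28, 36, 39, 54, 68, 86, 95, 109, 122, 125, 133, 141, 143, 154, 157, 167, 174, 186, 200, 216]

Fragments:
  3→14: 11 bp
  14→16: 2 bp
  16→28: 12 bp
  28→36: 8 bp
  36→39: 3 bp
  39→54: 15 bp
  54→68: 14 bp
  68→86: 18 bp
  86→95: 9 bp
  95→109: 14 bp
  109→122: 13 bp
  122→125: 3 bp
  125→133: 8 bp
  133→141: 8 bp
  141→143: 2 bp
  143→154: 11 bp
  154→157: 3 bp
  157→167: 10 bp
  167→174: 7 bp
  174→186: 12 bp
  186→200: 14 bp
  200→216: 16 bp
  216→3 (wrap): 219-216+3 = 6 bp

[2,2,3,3,3,6,7,8,8,8,9,10,11,11,12,12,13,14,14,14,15,16,18]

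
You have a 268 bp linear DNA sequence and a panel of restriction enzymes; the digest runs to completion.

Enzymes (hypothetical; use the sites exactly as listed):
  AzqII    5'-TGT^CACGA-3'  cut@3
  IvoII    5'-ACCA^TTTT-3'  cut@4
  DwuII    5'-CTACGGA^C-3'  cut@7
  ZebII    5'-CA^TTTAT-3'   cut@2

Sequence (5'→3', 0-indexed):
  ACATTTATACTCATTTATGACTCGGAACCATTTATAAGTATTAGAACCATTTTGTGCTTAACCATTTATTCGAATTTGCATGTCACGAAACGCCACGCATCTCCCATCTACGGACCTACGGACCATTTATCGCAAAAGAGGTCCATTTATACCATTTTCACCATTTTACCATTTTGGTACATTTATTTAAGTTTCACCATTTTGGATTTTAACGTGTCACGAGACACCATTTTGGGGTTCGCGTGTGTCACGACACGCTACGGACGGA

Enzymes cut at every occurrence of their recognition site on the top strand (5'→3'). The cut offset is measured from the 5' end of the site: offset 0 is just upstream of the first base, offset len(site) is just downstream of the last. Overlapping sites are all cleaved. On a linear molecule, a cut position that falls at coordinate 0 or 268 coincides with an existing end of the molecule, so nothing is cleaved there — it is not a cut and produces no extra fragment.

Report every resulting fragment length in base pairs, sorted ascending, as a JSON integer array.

Per-enzyme occurrences:
  AzqII (TGTCACGA, off=3): starts [80, 214, 245] → cuts [83, 217, 248]
  IvoII (ACCATTTT, off=4): starts [45, 150, 159, 167, 195, 225] → cuts [49, 154, 163, 171, 199, 229]
  DwuII (CTACGGAC, off=7): starts [107, 115, 257] → cuts [114, 122, 264]
  ZebII (CATTTAT, off=2): starts [1, 11, 28, 62, 123, 143, 179] → cuts [3, 13, 30, 64, 125, 145, 181]

All cut coordinates (distinct, sorted): [3, 13, 30, 49, 64, 83, 114, 122, 125, 145, 154, 163, 171, 181, 199, 217, 229, 248, 264]

Fragment lengths:
  [0,3): 3 bp
  [3,13): 10 bp
  [13,30): 17 bp
  [30,49): 19 bp
  [49,64): 15 bp
  [64,83): 19 bp
  [83,114): 31 bp
  [114,122): 8 bp
  [122,125): 3 bp
  [125,145): 20 bp
  [145,154): 9 bp
  [154,163): 9 bp
  [163,171): 8 bp
  [171,181): 10 bp
  [181,199): 18 bp
  [199,217): 18 bp
  [217,229): 12 bp
  [229,248): 19 bp
  [248,264): 16 bp
  [264,268): 4 bp

[3,3,4,8,8,9,9,10,10,12,15,16,17,18,18,19,19,19,20,31]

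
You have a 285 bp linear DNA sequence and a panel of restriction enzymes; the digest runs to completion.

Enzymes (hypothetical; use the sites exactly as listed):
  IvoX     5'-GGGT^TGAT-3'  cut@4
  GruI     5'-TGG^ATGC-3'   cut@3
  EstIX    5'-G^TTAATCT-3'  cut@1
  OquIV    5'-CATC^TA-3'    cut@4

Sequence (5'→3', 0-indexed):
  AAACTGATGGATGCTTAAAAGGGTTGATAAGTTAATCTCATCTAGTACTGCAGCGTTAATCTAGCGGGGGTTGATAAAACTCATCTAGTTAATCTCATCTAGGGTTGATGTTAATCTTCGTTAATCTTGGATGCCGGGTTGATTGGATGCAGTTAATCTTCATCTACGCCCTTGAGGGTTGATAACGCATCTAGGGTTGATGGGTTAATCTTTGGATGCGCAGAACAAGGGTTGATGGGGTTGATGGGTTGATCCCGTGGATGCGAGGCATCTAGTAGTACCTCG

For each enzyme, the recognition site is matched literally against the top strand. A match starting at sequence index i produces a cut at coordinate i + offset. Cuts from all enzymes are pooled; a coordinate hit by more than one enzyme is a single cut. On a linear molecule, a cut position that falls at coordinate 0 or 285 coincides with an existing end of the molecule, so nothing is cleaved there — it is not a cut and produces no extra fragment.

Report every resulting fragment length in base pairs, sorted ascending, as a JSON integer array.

Site scan:
  IvoX (GGGTTGAT, off=4): starts [20, 67, 101, 135, 175, 193, 228, 237, 245] → cuts [24, 71, 105, 139, 179, 197, 232, 241, 249]
  GruI (TGGATGC, off=3): starts [7, 127, 143, 212, 257] → cuts [10, 130, 146, 215, 260]
  EstIX (GTTAATCT, off=1): starts [30, 54, 87, 109, 119, 151, 203] → cuts [31, 55, 88, 110, 120, 152, 204]
  OquIV (CATCTA, off=4): starts [38, 81, 95, 160, 187, 268] → cuts [42, 85, 99, 164, 191, 272]

All cut coordinates (distinct, sorted): [10, 24, 31, 42, 55, 71, 85, 88, 99, 105, 110, 120, 130, 139, 146, 152, 164, 179, 191, 197, 204, 215, 232, 241, 249, 260, 272]

Fragment lengths:
  [0,10): 10 bp
  [10,24): 14 bp
  [24,31): 7 bp
  [31,42): 11 bp
  [42,55): 13 bp
  [55,71): 16 bp
  [71,85): 14 bp
  [85,88): 3 bp
  [88,99): 11 bp
  [99,105): 6 bp
  [105,110): 5 bp
  [110,120): 10 bp
  [120,130): 10 bp
  [130,139): 9 bp
  [139,146): 7 bp
  [146,152): 6 bp
  [152,164): 12 bp
  [164,179): 15 bp
  [179,191): 12 bp
  [191,197): 6 bp
  [197,204): 7 bp
  [204,215): 11 bp
  [215,232): 17 bp
  [232,241): 9 bp
  [241,249): 8 bp
  [249,260): 11 bp
  [260,272): 12 bp
  [272,285): 13 bp

[3,5,6,6,6,7,7,7,8,9,9,10,10,10,11,11,11,11,12,12,12,13,13,14,14,15,16,17]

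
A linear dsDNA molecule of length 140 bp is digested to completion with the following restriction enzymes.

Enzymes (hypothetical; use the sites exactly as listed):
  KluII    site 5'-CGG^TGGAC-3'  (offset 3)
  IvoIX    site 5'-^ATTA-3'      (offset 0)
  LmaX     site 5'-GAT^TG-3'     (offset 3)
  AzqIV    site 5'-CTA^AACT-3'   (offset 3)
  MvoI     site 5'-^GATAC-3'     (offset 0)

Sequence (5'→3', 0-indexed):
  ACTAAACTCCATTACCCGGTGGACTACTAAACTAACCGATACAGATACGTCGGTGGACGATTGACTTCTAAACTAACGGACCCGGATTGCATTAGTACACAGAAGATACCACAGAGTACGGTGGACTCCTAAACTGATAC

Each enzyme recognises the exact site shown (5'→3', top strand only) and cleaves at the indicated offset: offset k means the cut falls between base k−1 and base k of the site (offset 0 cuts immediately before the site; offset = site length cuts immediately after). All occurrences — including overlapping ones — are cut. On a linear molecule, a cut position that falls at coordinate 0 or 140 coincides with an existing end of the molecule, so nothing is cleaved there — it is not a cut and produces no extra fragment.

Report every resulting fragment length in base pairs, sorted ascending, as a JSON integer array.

[3,4,4,5,6,6,8,8,9,9,10,10,10,14,17,17]

Per-enzyme occurrences:
  KluII CGGTGGAC/3: at [16, 50, 118] ⇒ [19, 53, 121]
  IvoIX ATTA/0: at [10, 90] ⇒ [10, 90]
  LmaX GATTG/3: at [58, 84] ⇒ [61, 87]
  AzqIV CTAAACT/3: at [1, 26, 67, 128] ⇒ [4, 29, 70, 131]
  MvoI GATAC/0: at [37, 43, 104, 135] ⇒ [37, 43, 104, 135]

All cut coordinates (distinct, sorted): [4, 10, 19, 29, 37, 43, 53, 61, 70, 87, 90, 104, 121, 131, 135]

Fragments:
  [0,4): 4 bp
  [4,10): 6 bp
  [10,19): 9 bp
  [19,29): 10 bp
  [29,37): 8 bp
  [37,43): 6 bp
  [43,53): 10 bp
  [53,61): 8 bp
  [61,70): 9 bp
  [70,87): 17 bp
  [87,90): 3 bp
  [90,104): 14 bp
  [104,121): 17 bp
  [121,131): 10 bp
  [131,135): 4 bp
  [135,140): 5 bp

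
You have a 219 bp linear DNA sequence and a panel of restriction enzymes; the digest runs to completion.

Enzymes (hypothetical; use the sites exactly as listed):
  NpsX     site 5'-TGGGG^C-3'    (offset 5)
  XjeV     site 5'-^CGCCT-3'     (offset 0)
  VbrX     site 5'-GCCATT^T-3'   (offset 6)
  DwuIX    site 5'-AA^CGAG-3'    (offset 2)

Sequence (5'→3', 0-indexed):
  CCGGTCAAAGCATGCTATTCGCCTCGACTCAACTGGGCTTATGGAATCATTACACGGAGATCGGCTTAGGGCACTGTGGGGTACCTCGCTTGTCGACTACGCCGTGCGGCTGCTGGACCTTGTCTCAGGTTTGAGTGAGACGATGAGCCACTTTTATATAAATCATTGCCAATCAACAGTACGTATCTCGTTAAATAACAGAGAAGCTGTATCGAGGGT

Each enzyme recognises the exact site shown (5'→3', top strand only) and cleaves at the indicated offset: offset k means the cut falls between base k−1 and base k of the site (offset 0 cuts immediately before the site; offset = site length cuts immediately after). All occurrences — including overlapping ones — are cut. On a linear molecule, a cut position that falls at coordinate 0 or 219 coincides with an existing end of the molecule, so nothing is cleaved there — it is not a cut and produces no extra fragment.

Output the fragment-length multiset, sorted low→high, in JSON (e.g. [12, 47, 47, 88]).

Scan for sites:
  NpsX (TGGGGC, off=5): no sites
  XjeV (CGCCT, off=0): starts [19] → cuts [19]
  VbrX (GCCATTT, off=6): no sites
  DwuIX (AACGAG, off=2): no sites

All cut coordinates (distinct, sorted): [19]

Fragments:
  [0,19): 19 bp
  [19,219): 200 bp

[19,200]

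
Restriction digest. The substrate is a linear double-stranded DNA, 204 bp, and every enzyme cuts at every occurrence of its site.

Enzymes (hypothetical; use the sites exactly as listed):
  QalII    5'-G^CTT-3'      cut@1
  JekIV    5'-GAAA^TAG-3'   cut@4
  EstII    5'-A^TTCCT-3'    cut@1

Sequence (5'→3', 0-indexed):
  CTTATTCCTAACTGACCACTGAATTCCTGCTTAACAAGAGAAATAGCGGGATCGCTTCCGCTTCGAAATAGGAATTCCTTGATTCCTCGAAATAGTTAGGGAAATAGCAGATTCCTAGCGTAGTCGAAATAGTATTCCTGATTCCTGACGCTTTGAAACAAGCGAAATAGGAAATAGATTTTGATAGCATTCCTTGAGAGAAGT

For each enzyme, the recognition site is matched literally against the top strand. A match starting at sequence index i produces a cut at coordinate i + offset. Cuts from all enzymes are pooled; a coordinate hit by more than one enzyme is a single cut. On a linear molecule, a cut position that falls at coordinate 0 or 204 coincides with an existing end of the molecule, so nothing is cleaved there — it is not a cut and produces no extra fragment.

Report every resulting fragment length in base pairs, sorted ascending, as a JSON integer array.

Per-enzyme occurrences:
  QalII (GCTT, off=1): starts [28, 53, 59, 149] → cuts [29, 54, 60, 150]
  JekIV (GAAATAG, off=4): starts [39, 64, 88, 100, 125, 163, 170] → cuts [43, 68, 92, 104, 129, 167, 174]
  EstII (ATTCCT, off=1): starts [3, 22, 73, 81, 110, 133, 140, 188] → cuts [4, 23, 74, 82, 111, 134, 141, 189]

Pooled cuts: [4, 23, 29, 43, 54, 60, 68, 74, 82, 92, 104, 111, 129, 134, 141, 150, 167, 174, 189]

Fragments:
  [0,4): 4 bp
  [4,23): 19 bp
  [23,29): 6 bp
  [29,43): 14 bp
  [43,54): 11 bp
  [54,60): 6 bp
  [60,68): 8 bp
  [68,74): 6 bp
  [74,82): 8 bp
  [82,92): 10 bp
  [92,104): 12 bp
  [104,111): 7 bp
  [111,129): 18 bp
  [129,134): 5 bp
  [134,141): 7 bp
  [141,150): 9 bp
  [150,167): 17 bp
  [167,174): 7 bp
  [174,189): 15 bp
  [189,204): 15 bp

[4,5,6,6,6,7,7,7,8,8,9,10,11,12,14,15,15,17,18,19]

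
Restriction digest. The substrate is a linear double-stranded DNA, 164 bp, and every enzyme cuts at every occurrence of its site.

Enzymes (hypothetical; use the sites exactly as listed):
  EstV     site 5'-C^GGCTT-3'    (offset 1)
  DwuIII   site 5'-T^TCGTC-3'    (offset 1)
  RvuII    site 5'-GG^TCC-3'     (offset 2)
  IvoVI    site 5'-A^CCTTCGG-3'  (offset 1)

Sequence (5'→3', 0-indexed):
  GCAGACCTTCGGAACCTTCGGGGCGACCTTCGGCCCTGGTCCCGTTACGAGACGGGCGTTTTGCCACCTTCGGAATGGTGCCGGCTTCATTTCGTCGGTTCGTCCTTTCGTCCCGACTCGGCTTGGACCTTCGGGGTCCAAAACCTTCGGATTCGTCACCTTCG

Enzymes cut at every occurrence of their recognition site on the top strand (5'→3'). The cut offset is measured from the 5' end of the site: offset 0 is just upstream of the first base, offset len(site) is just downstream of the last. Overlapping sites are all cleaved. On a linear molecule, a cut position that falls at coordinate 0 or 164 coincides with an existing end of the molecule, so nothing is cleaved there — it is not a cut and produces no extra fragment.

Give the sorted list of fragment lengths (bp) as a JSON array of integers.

Per-enzyme occurrences:
  EstV CGGCTT/1: at [81, 118] ⇒ [82, 119]
  DwuIII TTCGTC/1: at [90, 98, 106, 151] ⇒ [91, 99, 107, 152]
  RvuII GGTCC/2: at [37, 134] ⇒ [39, 136]
  IvoVI ACCTTCGG/1: at [4, 13, 25, 65, 126, 142] ⇒ [5, 14, 26, 66, 127, 143]

All cut coordinates (distinct, sorted): [5, 14, 26, 39, 66, 82, 91, 99, 107, 119, 127, 136, 143, 152]

Fragment lengths:
  [0,5): 5 bp
  [5,14): 9 bp
  [14,26): 12 bp
  [26,39): 13 bp
  [39,66): 27 bp
  [66,82): 16 bp
  [82,91): 9 bp
  [91,99): 8 bp
  [99,107): 8 bp
  [107,119): 12 bp
  [119,127): 8 bp
  [127,136): 9 bp
  [136,143): 7 bp
  [143,152): 9 bp
  [152,164): 12 bp

[5,7,8,8,8,9,9,9,9,12,12,12,13,16,27]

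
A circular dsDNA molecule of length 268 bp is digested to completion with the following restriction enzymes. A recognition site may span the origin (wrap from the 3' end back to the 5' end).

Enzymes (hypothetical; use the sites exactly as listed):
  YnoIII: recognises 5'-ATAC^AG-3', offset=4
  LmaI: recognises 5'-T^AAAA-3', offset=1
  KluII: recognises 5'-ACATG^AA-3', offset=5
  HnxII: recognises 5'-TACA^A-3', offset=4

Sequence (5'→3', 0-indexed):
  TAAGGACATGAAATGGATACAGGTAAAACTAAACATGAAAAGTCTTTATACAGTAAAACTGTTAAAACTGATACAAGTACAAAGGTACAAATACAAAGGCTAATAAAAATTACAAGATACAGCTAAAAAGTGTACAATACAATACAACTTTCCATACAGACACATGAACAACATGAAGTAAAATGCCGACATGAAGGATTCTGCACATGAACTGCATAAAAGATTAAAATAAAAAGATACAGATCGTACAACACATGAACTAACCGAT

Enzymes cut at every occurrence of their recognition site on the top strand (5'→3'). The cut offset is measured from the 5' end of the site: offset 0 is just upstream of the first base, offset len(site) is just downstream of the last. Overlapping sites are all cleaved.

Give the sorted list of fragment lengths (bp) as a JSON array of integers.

Per-enzyme occurrences:
  YnoIII (ATACAG, off=4): starts [16, 47, 116, 153, 236] → cuts [20, 51, 120, 157, 240]
  LmaI (TAAAA, off=1): starts [23, 53, 62, 103, 123, 178, 216, 224, 229] → cuts [24, 54, 63, 104, 124, 179, 217, 225, 230]
  KluII (ACATGAA, off=5): starts [5, 32, 161, 170, 188, 204, 252] → cuts [10, 37, 166, 175, 193, 209, 257]
  HnxII (TACAA, off=4): starts [71, 77, 85, 91, 110, 132, 137, 142, 246] → cuts [75, 81, 89, 95, 114, 136, 141, 146, 250]

All cut coordinates (distinct, sorted): [10, 20, 24, 37, 51, 54, 63, 75, 81, 89, 95, 104, 114, 120, 124, 136, 141, 146, 157, 166, 175, 179, 193, 209, 217, 225, 230, 240, 250, 257]

Fragment lengths:
  10→20: 10 bp
  20→24: 4 bp
  24→37: 13 bp
  37→51: 14 bp
  51→54: 3 bp
  54→63: 9 bp
  63→75: 12 bp
  75→81: 6 bp
  81→89: 8 bp
  89→95: 6 bp
  95→104: 9 bp
  104→114: 10 bp
  114→120: 6 bp
  120→124: 4 bp
  124→136: 12 bp
  136→141: 5 bp
  141→146: 5 bp
  146→157: 11 bp
  157→166: 9 bp
  166→175: 9 bp
  175→179: 4 bp
  179→193: 14 bp
  193→209: 16 bp
  209→217: 8 bp
  217→225: 8 bp
  225→230: 5 bp
  230→240: 10 bp
  240→250: 10 bp
  250→257: 7 bp
  257→10 (wrap): 268-257+10 = 21 bp

[3,4,4,4,5,5,5,6,6,6,7,8,8,8,9,9,9,9,10,10,10,10,11,12,12,13,14,14,16,21]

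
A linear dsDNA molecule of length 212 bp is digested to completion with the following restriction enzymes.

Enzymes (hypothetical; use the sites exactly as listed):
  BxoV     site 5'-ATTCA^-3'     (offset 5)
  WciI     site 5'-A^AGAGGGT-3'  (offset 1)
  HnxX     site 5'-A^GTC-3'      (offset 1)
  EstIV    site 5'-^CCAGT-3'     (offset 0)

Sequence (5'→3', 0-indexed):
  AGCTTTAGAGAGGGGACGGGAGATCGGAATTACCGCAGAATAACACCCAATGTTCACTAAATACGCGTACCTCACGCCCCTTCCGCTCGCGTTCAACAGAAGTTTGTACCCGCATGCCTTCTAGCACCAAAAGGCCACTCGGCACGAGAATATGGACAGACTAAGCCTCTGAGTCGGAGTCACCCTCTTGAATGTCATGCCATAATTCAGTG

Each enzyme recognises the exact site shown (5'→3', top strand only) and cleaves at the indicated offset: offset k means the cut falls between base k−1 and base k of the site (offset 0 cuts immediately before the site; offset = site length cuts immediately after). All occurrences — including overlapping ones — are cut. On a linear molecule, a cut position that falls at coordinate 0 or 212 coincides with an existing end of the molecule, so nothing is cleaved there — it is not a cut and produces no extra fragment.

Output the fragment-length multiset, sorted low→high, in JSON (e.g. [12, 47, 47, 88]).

Scan for sites:
  BxoV (ATTCA, off=5): starts [204] → cuts [209]
  WciI (AAGAGGGT, off=1): no sites
  HnxX (AGTC, off=1): starts [171, 177] → cuts [172, 178]
  EstIV (CCAGT, off=0): no sites

Pooled cuts: [172, 178, 209]

Fragments:
  [0,172): 172 bp
  [172,178): 6 bp
  [178,209): 31 bp
  [209,212): 3 bp

[3,6,31,172]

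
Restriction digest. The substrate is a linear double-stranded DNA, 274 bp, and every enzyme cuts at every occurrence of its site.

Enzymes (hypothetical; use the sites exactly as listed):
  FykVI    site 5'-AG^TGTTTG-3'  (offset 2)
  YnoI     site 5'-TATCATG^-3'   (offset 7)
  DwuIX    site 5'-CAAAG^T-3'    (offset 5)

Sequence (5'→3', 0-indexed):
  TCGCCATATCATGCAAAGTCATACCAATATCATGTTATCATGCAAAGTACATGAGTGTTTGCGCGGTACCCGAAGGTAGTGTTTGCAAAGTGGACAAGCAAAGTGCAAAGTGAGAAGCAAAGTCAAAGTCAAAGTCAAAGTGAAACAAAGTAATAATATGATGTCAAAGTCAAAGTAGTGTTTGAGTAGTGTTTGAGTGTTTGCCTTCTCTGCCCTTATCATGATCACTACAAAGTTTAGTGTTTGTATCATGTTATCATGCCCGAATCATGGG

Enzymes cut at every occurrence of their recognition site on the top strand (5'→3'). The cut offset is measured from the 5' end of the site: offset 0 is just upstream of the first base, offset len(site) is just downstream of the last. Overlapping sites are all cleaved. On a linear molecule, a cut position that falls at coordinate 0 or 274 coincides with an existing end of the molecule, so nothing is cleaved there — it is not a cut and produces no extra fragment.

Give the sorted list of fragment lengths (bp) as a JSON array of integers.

Per-enzyme occurrences:
  FykVI (AGTGTTTG, off=2): starts [53, 77, 176, 187, 195, 238] → cuts [55, 79, 178, 189, 197, 240]
  YnoI (TATCATG, off=7): starts [6, 27, 35, 216, 246, 254] → cuts [13, 34, 42, 223, 253, 261]
  DwuIX (CAAAGT, off=5): starts [13, 42, 85, 98, 105, 117, 123, 129, 135, 145, 164, 170, 230] → cuts [18, 47, 90, 103, 110, 122, 128, 134, 140, 150, 169, 175, 235]

Pooled cuts: [13, 18, 34, 42, 47, 55, 79, 90, 103, 110, 122, 128, 134, 140, 150, 169, 175, 178, 189, 197, 223, 235, 240, 253, 261]

Fragments:
  [0,13): 13 bp
  [13,18): 5 bp
  [18,34): 16 bp
  [34,42): 8 bp
  [42,47): 5 bp
  [47,55): 8 bp
  [55,79): 24 bp
  [79,90): 11 bp
  [90,103): 13 bp
  [103,110): 7 bp
  [110,122): 12 bp
  [122,128): 6 bp
  [128,134): 6 bp
  [134,140): 6 bp
  [140,150): 10 bp
  [150,169): 19 bp
  [169,175): 6 bp
  [175,178): 3 bp
  [178,189): 11 bp
  [189,197): 8 bp
  [197,223): 26 bp
  [223,235): 12 bp
  [235,240): 5 bp
  [240,253): 13 bp
  [253,261): 8 bp
  [261,274): 13 bp

[3,5,5,5,6,6,6,6,7,8,8,8,8,10,11,11,12,12,13,13,13,13,16,19,24,26]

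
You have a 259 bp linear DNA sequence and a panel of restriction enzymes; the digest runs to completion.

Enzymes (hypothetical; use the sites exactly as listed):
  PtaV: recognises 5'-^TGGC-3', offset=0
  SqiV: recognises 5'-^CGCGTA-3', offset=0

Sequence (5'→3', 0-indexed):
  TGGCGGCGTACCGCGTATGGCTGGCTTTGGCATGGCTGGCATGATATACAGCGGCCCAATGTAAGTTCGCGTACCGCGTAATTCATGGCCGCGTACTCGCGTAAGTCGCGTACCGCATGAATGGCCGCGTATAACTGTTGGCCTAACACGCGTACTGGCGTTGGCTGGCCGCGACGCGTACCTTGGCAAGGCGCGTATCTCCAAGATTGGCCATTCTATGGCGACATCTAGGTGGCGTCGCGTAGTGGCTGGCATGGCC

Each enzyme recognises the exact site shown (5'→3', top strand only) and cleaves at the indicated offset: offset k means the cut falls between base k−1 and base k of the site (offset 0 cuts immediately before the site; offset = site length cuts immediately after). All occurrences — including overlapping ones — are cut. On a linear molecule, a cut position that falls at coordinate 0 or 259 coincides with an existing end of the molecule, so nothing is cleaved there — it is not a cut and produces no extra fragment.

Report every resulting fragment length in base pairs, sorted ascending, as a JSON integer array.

[4,4,4,4,4,4,5,5,5,6,6,6,6,7,7,7,8,8,9,9,9,10,11,11,11,13,14,15,16,31]

Per-enzyme occurrences:
  PtaV (TGGC, off=0): starts [0, 17, 21, 27, 32, 36, 85, 121, 138, 155, 161, 165, 183, 207, 218, 232, 245, 249, 254] → cuts [17, 21, 27, 32, 36, 85, 121, 138, 155, 161, 165, 183, 207, 218, 232, 245, 249, 254] (position 0 is a terminus of the linear molecule — no cut)
  SqiV (CGCGTA, off=0): starts [11, 67, 74, 89, 97, 106, 125, 148, 174, 191, 238] → cuts [11, 67, 74, 89, 97, 106, 125, 148, 174, 191, 238]

All cut coordinates (distinct, sorted): [11, 17, 21, 27, 32, 36, 67, 74, 85, 89, 97, 106, 121, 125, 138, 148, 155, 161, 165, 174, 183, 191, 207, 218, 232, 238, 245, 249, 254]

Fragment lengths:
  [0,11): 11 bp
  [11,17): 6 bp
  [17,21): 4 bp
  [21,27): 6 bp
  [27,32): 5 bp
  [32,36): 4 bp
  [36,67): 31 bp
  [67,74): 7 bp
  [74,85): 11 bp
  [85,89): 4 bp
  [89,97): 8 bp
  [97,106): 9 bp
  [106,121): 15 bp
  [121,125): 4 bp
  [125,138): 13 bp
  [138,148): 10 bp
  [148,155): 7 bp
  [155,161): 6 bp
  [161,165): 4 bp
  [165,174): 9 bp
  [174,183): 9 bp
  [183,191): 8 bp
  [191,207): 16 bp
  [207,218): 11 bp
  [218,232): 14 bp
  [232,238): 6 bp
  [238,245): 7 bp
  [245,249): 4 bp
  [249,254): 5 bp
  [254,259): 5 bp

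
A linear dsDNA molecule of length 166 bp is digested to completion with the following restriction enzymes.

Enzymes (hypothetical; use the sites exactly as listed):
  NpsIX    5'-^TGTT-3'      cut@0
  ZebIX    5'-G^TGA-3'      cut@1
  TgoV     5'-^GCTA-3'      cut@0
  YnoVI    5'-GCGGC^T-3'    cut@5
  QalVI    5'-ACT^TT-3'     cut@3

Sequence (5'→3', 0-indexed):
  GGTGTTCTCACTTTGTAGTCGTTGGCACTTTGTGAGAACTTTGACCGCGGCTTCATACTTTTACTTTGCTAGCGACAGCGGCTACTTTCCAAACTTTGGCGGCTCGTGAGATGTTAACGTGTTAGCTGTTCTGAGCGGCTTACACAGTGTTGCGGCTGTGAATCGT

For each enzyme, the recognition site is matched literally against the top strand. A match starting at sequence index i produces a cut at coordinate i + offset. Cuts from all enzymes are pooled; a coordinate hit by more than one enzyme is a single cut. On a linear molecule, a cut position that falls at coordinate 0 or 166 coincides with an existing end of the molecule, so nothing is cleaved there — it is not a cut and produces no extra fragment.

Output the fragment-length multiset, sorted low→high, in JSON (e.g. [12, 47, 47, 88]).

Scan for sites:
  NpsIX (TGTT, off=0): starts [2, 111, 119, 126, 147] → cuts [2, 111, 119, 126, 147]
  ZebIX (GTGA, off=1): starts [31, 105, 157] → cuts [32, 106, 158]
  TgoV (GCTA, off=0): starts [67, 80] → cuts [67, 80]
  YnoVI (GCGGCT, off=5): starts [46, 77, 98, 134, 151] → cuts [51, 82, 103, 139, 156]
  QalVI (ACTTT, off=3): starts [9, 26, 37, 56, 62, 83, 92] → cuts [12, 29, 40, 59, 65, 86, 95]

Pooled cuts: [2, 12, 29, 32, 40, 51, 59, 65, 67, 80, 82, 86, 95, 103, 106, 111, 119, 126, 139, 147, 156, 158]

Fragments:
  [0,2): 2 bp
  [2,12): 10 bp
  [12,29): 17 bp
  [29,32): 3 bp
  [32,40): 8 bp
  [40,51): 11 bp
  [51,59): 8 bp
  [59,65): 6 bp
  [65,67): 2 bp
  [67,80): 13 bp
  [80,82): 2 bp
  [82,86): 4 bp
  [86,95): 9 bp
  [95,103): 8 bp
  [103,106): 3 bp
  [106,111): 5 bp
  [111,119): 8 bp
  [119,126): 7 bp
  [126,139): 13 bp
  [139,147): 8 bp
  [147,156): 9 bp
  [156,158): 2 bp
  [158,166): 8 bp

[2,2,2,2,3,3,4,5,6,7,8,8,8,8,8,8,9,9,10,11,13,13,17]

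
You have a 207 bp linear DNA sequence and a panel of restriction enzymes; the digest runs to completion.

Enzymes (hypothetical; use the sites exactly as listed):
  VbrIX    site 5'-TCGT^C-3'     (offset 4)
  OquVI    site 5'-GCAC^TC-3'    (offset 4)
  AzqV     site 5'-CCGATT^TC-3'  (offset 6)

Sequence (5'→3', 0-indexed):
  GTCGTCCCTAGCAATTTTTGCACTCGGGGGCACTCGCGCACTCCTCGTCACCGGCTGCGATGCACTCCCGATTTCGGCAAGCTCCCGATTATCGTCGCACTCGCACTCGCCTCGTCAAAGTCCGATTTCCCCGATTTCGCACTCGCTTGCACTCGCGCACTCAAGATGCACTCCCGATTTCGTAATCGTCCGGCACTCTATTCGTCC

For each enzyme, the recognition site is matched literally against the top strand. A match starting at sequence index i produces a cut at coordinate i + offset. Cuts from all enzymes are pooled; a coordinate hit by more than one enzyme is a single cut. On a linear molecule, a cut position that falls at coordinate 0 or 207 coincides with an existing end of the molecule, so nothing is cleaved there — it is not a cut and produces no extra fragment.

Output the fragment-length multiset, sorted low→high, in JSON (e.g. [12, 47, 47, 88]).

Site scan:
  VbrIX (TCGTC, off=4): starts [1, 44, 91, 111, 185, 201] → cuts [5, 48, 95, 115, 189, 205]
  OquVI (GCACTC, off=4): starts [19, 29, 37, 61, 96, 102, 138, 148, 156, 167, 192] → cuts [23, 33, 41, 65, 100, 106, 142, 152, 160, 171, 196]
  AzqV (CCGATTTC, off=6): starts [67, 121, 130, 173] → cuts [73, 127, 136, 179]

All cut coordinates (distinct, sorted): [5, 23, 33, 41, 48, 65, 73, 95, 100, 106, 115, 127, 136, 142, 152, 160, 171, 179, 189, 196, 205]

Fragments:
  [0,5): 5 bp
  [5,23): 18 bp
  [23,33): 10 bp
  [33,41): 8 bp
  [41,48): 7 bp
  [48,65): 17 bp
  [65,73): 8 bp
  [73,95): 22 bp
  [95,100): 5 bp
  [100,106): 6 bp
  [106,115): 9 bp
  [115,127): 12 bp
  [127,136): 9 bp
  [136,142): 6 bp
  [142,152): 10 bp
  [152,160): 8 bp
  [160,171): 11 bp
  [171,179): 8 bp
  [179,189): 10 bp
  [189,196): 7 bp
  [196,205): 9 bp
  [205,207): 2 bp

[2,5,5,6,6,7,7,8,8,8,8,9,9,9,10,10,10,11,12,17,18,22]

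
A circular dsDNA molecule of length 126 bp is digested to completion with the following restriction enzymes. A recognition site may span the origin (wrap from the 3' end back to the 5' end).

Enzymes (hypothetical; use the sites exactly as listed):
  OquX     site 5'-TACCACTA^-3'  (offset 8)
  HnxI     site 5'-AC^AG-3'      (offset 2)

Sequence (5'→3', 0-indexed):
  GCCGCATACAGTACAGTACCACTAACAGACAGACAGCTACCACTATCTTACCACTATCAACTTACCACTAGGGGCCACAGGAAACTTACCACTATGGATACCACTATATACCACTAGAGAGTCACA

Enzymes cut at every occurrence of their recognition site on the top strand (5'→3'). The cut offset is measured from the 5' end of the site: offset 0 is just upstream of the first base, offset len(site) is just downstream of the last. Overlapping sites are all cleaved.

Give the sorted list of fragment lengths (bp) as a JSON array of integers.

[2,4,4,5,8,9,10,10,10,11,11,12,14,16]

Scan for sites:
  OquX (TACCACTA, off=8): starts [16, 37, 48, 62, 86, 98, 108] → cuts [24, 45, 56, 70, 94, 106, 116]
  HnxI (ACAG, off=2): starts [7, 12, 24, 28, 32, 76, 123] → cuts [9, 14, 26, 30, 34, 78, 125]

Pooled cuts: [9, 14, 24, 26, 30, 34, 45, 56, 70, 78, 94, 106, 116, 125]

Fragments:
  9→14: 5 bp
  14→24: 10 bp
  24→26: 2 bp
  26→30: 4 bp
  30→34: 4 bp
  34→45: 11 bp
  45→56: 11 bp
  56→70: 14 bp
  70→78: 8 bp
  78→94: 16 bp
  94→106: 12 bp
  106→116: 10 bp
  116→125: 9 bp
  125→9 (wrap): 126-125+9 = 10 bp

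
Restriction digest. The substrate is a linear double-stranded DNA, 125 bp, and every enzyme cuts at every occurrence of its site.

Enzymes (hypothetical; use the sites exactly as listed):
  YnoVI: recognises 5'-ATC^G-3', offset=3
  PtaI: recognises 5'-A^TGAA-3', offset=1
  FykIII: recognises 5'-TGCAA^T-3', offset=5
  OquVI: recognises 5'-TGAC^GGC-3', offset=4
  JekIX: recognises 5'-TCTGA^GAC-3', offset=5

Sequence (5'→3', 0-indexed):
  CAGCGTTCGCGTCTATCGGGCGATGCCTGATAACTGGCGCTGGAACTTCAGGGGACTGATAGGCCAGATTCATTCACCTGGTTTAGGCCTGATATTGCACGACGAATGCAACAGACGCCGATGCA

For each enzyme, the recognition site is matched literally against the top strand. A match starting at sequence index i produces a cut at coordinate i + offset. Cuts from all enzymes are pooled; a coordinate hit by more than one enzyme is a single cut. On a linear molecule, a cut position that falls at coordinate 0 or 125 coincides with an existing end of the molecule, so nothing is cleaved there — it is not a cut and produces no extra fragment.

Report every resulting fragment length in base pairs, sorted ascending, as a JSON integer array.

Site scan:
  YnoVI (ATCG, off=3): starts [14] → cuts [17]
  PtaI (ATGAA, off=1): no sites
  FykIII (TGCAAT, off=5): no sites
  OquVI (TGACGGC, off=4): no sites
  JekIX (TCTGAGAC, off=5): no sites

All cut coordinates (distinct, sorted): [17]

Fragments:
  [0,17): 17 bp
  [17,125): 108 bp

[17,108]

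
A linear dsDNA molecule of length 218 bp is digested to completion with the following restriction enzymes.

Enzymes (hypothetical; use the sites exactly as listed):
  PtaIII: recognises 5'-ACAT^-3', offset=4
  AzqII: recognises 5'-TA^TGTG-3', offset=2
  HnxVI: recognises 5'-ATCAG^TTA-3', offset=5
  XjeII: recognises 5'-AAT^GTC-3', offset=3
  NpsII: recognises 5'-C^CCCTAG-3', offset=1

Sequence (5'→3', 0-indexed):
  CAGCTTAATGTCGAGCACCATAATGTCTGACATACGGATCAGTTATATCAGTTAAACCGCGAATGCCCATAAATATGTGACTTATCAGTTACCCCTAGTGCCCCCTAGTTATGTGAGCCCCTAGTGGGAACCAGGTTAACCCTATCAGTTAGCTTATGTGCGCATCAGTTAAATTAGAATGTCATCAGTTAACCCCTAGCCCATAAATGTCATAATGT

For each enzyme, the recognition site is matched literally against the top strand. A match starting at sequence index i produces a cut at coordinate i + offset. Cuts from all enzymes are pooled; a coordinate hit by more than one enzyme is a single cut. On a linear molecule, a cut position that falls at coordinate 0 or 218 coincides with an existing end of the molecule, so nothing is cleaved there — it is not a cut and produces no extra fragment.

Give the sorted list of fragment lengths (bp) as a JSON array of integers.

Scan for sites:
  PtaIII (ACAT, off=4): starts [29] → cuts [33]
  AzqII (TATGTG, off=2): starts [73, 109, 154] → cuts [75, 111, 156]
  HnxVI (ATCAGTTA, off=5): starts [37, 46, 83, 143, 163, 183] → cuts [42, 51, 88, 148, 168, 188]
  XjeII (AATGTC, off=3): starts [6, 21, 177, 205] → cuts [9, 24, 180, 208]
  NpsII (CCCCTAG, off=1): starts [91, 101, 117, 192] → cuts [92, 102, 118, 193]

All cut coordinates (distinct, sorted): [9, 24, 33, 42, 51, 75, 88, 92, 102, 111, 118, 148, 156, 168, 180, 188, 193, 208]

Fragment lengths:
  [0,9): 9 bp
  [9,24): 15 bp
  [24,33): 9 bp
  [33,42): 9 bp
  [42,51): 9 bp
  [51,75): 24 bp
  [75,88): 13 bp
  [88,92): 4 bp
  [92,102): 10 bp
  [102,111): 9 bp
  [111,118): 7 bp
  [118,148): 30 bp
  [148,156): 8 bp
  [156,168): 12 bp
  [168,180): 12 bp
  [180,188): 8 bp
  [188,193): 5 bp
  [193,208): 15 bp
  [208,218): 10 bp

[4,5,7,8,8,9,9,9,9,9,10,10,12,12,13,15,15,24,30]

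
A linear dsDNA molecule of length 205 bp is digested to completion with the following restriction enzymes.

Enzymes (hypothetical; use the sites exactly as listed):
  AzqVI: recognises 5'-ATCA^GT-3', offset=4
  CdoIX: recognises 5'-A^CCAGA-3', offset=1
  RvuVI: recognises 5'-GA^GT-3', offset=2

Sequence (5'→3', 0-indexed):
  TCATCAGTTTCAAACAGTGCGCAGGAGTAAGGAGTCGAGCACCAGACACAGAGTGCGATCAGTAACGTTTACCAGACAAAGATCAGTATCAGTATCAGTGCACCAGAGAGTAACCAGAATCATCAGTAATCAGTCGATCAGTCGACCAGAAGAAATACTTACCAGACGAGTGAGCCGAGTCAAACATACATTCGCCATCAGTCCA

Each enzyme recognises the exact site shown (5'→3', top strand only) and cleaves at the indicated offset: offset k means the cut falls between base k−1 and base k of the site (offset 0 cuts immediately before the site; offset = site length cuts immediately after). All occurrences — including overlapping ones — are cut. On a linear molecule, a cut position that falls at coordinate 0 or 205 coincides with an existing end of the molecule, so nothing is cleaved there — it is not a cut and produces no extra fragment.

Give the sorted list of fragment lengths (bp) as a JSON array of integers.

[4,5,5,5,6,6,6,7,7,7,8,8,8,9,9,10,11,12,14,16,20,22]

Scan for sites:
  AzqVI (ATCAGT, off=4): starts [2, 57, 81, 87, 93, 121, 128, 136, 196] → cuts [6, 61, 85, 91, 97, 125, 132, 140, 200]
  CdoIX (ACCAGA, off=1): starts [40, 70, 101, 112, 144, 160] → cuts [41, 71, 102, 113, 145, 161]
  RvuVI (GAGT, off=2): starts [24, 31, 50, 107, 167, 176] → cuts [26, 33, 52, 109, 169, 178]

Pooled cuts: [6, 26, 33, 41, 52, 61, 71, 85, 91, 97, 102, 109, 113, 125, 132, 140, 145, 161, 169, 178, 200]

Fragments:
  [0,6): 6 bp
  [6,26): 20 bp
  [26,33): 7 bp
  [33,41): 8 bp
  [41,52): 11 bp
  [52,61): 9 bp
  [61,71): 10 bp
  [71,85): 14 bp
  [85,91): 6 bp
  [91,97): 6 bp
  [97,102): 5 bp
  [102,109): 7 bp
  [109,113): 4 bp
  [113,125): 12 bp
  [125,132): 7 bp
  [132,140): 8 bp
  [140,145): 5 bp
  [145,161): 16 bp
  [161,169): 8 bp
  [169,178): 9 bp
  [178,200): 22 bp
  [200,205): 5 bp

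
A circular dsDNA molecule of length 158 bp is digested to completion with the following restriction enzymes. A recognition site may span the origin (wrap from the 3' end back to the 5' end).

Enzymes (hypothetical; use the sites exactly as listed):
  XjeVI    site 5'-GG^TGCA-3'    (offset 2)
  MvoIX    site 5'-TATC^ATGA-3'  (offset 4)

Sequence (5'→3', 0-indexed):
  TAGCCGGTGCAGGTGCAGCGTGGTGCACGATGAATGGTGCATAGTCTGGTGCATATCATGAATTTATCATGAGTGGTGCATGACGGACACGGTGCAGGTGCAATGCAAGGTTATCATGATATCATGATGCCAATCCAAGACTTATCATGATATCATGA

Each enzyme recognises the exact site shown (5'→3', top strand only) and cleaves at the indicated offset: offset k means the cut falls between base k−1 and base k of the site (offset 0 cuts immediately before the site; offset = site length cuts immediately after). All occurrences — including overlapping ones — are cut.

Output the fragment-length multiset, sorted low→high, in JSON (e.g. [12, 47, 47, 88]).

Per-enzyme occurrences:
  XjeVI (GGTGCA, off=2): starts [5, 11, 21, 35, 47, 74, 90, 96] → cuts [7, 13, 23, 37, 49, 76, 92, 98]
  MvoIX (TATCATGA, off=4): starts [53, 64, 111, 119, 142, 150] → cuts [57, 68, 115, 123, 146, 154]

Pooled cuts: [7, 13, 23, 37, 49, 57, 68, 76, 92, 98, 115, 123, 146, 154]

Fragments:
  7→13: 6 bp
  13→23: 10 bp
  23→37: 14 bp
  37→49: 12 bp
  49→57: 8 bp
  57→68: 11 bp
  68→76: 8 bp
  76→92: 16 bp
  92→98: 6 bp
  98→115: 17 bp
  115→123: 8 bp
  123→146: 23 bp
  146→154: 8 bp
  154→7 (wrap): 158-154+7 = 11 bp

[6,6,8,8,8,8,10,11,11,12,14,16,17,23]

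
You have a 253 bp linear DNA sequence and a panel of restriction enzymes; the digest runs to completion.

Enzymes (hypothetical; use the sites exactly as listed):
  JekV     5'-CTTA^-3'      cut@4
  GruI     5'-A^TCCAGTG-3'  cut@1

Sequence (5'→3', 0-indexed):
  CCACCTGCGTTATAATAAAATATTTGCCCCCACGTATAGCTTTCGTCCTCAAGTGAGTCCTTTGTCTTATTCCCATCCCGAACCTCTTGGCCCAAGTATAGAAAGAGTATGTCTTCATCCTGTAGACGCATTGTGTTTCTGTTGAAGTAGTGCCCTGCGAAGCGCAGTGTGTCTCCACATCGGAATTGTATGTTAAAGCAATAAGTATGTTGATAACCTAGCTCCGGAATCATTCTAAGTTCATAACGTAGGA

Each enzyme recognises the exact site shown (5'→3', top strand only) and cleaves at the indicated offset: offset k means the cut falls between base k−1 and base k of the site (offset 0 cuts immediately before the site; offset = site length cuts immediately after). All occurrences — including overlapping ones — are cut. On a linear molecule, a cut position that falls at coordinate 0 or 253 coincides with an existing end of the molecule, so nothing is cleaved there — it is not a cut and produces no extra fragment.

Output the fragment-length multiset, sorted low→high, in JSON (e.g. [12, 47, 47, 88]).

[69,184]

Scan for sites:
  JekV CTTA/4: at [65] ⇒ [69]
  GruI (ATCCAGTG, off=1): no sites

All cut coordinates (distinct, sorted): [69]

Fragments:
  [0,69): 69 bp
  [69,253): 184 bp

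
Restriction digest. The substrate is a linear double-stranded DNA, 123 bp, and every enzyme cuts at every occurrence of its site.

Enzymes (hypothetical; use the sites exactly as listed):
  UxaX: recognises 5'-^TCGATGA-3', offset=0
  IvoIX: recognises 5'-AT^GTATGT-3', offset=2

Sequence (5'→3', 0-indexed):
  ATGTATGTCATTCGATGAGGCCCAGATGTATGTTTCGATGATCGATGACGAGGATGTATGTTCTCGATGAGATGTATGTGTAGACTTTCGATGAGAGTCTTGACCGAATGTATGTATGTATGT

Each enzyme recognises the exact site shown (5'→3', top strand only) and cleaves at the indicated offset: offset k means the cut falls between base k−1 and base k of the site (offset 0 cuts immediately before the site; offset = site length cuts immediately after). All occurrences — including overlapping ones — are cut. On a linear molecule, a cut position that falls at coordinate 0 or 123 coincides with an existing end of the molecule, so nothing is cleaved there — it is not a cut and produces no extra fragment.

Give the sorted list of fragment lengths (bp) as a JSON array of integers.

Site scan:
  UxaX (TCGATGA, off=0): starts [11, 34, 41, 63, 87] → cuts [11, 34, 41, 63, 87]
  IvoIX (ATGTATGT, off=2): starts [0, 25, 53, 71, 107, 111, 115] → cuts [2, 27, 55, 73, 109, 113, 117]

All cut coordinates (distinct, sorted): [2, 11, 27, 34, 41, 55, 63, 73, 87, 109, 113, 117]

Fragments:
  [0,2): 2 bp
  [2,11): 9 bp
  [11,27): 16 bp
  [27,34): 7 bp
  [34,41): 7 bp
  [41,55): 14 bp
  [55,63): 8 bp
  [63,73): 10 bp
  [73,87): 14 bp
  [87,109): 22 bp
  [109,113): 4 bp
  [113,117): 4 bp
  [117,123): 6 bp

[2,4,4,6,7,7,8,9,10,14,14,16,22]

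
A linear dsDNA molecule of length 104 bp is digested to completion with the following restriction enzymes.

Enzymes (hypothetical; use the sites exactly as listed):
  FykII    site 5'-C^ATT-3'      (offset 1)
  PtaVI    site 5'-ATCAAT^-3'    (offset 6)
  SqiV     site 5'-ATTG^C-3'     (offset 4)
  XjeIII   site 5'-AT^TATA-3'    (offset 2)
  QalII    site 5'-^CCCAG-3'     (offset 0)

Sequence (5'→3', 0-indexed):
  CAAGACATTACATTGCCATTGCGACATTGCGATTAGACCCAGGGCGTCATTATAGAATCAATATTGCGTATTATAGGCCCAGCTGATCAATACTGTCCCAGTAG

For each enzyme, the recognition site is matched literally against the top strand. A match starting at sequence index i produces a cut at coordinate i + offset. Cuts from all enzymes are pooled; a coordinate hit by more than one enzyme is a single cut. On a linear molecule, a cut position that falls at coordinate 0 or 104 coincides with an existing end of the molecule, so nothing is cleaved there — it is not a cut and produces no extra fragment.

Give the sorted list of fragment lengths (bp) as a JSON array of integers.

Scan for sites:
  FykII CATT/1: at [5, 10, 16, 24, 47] ⇒ [6, 11, 17, 25, 48]
  PtaVI ATCAAT/6: at [56, 85] ⇒ [62, 91]
  SqiV ATTGC/4: at [11, 17, 25, 62] ⇒ [15, 21, 29, 66]
  XjeIII ATTATA/2: at [48, 69] ⇒ [50, 71]
  QalII CCCAG/0: at [37, 77, 96] ⇒ [37, 77, 96]

Pooled cuts: [6, 11, 15, 17, 21, 25, 29, 37, 48, 50, 62, 66, 71, 77, 91, 96]

Fragments:
  [0,6): 6 bp
  [6,11): 5 bp
  [11,15): 4 bp
  [15,17): 2 bp
  [17,21): 4 bp
  [21,25): 4 bp
  [25,29): 4 bp
  [29,37): 8 bp
  [37,48): 11 bp
  [48,50): 2 bp
  [50,62): 12 bp
  [62,66): 4 bp
  [66,71): 5 bp
  [71,77): 6 bp
  [77,91): 14 bp
  [91,96): 5 bp
  [96,104): 8 bp

[2,2,4,4,4,4,4,5,5,5,6,6,8,8,11,12,14]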